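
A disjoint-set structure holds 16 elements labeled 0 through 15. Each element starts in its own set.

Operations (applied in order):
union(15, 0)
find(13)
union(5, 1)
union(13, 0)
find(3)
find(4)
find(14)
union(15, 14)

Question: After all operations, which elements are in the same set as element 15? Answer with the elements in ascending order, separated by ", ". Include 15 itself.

Answer: 0, 13, 14, 15

Derivation:
Step 1: union(15, 0) -> merged; set of 15 now {0, 15}
Step 2: find(13) -> no change; set of 13 is {13}
Step 3: union(5, 1) -> merged; set of 5 now {1, 5}
Step 4: union(13, 0) -> merged; set of 13 now {0, 13, 15}
Step 5: find(3) -> no change; set of 3 is {3}
Step 6: find(4) -> no change; set of 4 is {4}
Step 7: find(14) -> no change; set of 14 is {14}
Step 8: union(15, 14) -> merged; set of 15 now {0, 13, 14, 15}
Component of 15: {0, 13, 14, 15}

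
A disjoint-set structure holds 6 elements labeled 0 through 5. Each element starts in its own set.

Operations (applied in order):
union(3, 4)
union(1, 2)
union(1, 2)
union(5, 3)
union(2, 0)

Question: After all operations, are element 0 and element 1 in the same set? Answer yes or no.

Answer: yes

Derivation:
Step 1: union(3, 4) -> merged; set of 3 now {3, 4}
Step 2: union(1, 2) -> merged; set of 1 now {1, 2}
Step 3: union(1, 2) -> already same set; set of 1 now {1, 2}
Step 4: union(5, 3) -> merged; set of 5 now {3, 4, 5}
Step 5: union(2, 0) -> merged; set of 2 now {0, 1, 2}
Set of 0: {0, 1, 2}; 1 is a member.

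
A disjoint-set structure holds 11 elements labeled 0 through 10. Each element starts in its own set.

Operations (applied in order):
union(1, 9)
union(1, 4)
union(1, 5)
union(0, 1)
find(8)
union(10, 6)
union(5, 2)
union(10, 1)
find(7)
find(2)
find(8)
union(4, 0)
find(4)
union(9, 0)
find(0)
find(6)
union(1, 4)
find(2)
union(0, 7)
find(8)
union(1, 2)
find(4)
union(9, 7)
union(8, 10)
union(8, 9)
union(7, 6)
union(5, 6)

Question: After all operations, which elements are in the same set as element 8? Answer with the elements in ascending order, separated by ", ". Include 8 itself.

Answer: 0, 1, 2, 4, 5, 6, 7, 8, 9, 10

Derivation:
Step 1: union(1, 9) -> merged; set of 1 now {1, 9}
Step 2: union(1, 4) -> merged; set of 1 now {1, 4, 9}
Step 3: union(1, 5) -> merged; set of 1 now {1, 4, 5, 9}
Step 4: union(0, 1) -> merged; set of 0 now {0, 1, 4, 5, 9}
Step 5: find(8) -> no change; set of 8 is {8}
Step 6: union(10, 6) -> merged; set of 10 now {6, 10}
Step 7: union(5, 2) -> merged; set of 5 now {0, 1, 2, 4, 5, 9}
Step 8: union(10, 1) -> merged; set of 10 now {0, 1, 2, 4, 5, 6, 9, 10}
Step 9: find(7) -> no change; set of 7 is {7}
Step 10: find(2) -> no change; set of 2 is {0, 1, 2, 4, 5, 6, 9, 10}
Step 11: find(8) -> no change; set of 8 is {8}
Step 12: union(4, 0) -> already same set; set of 4 now {0, 1, 2, 4, 5, 6, 9, 10}
Step 13: find(4) -> no change; set of 4 is {0, 1, 2, 4, 5, 6, 9, 10}
Step 14: union(9, 0) -> already same set; set of 9 now {0, 1, 2, 4, 5, 6, 9, 10}
Step 15: find(0) -> no change; set of 0 is {0, 1, 2, 4, 5, 6, 9, 10}
Step 16: find(6) -> no change; set of 6 is {0, 1, 2, 4, 5, 6, 9, 10}
Step 17: union(1, 4) -> already same set; set of 1 now {0, 1, 2, 4, 5, 6, 9, 10}
Step 18: find(2) -> no change; set of 2 is {0, 1, 2, 4, 5, 6, 9, 10}
Step 19: union(0, 7) -> merged; set of 0 now {0, 1, 2, 4, 5, 6, 7, 9, 10}
Step 20: find(8) -> no change; set of 8 is {8}
Step 21: union(1, 2) -> already same set; set of 1 now {0, 1, 2, 4, 5, 6, 7, 9, 10}
Step 22: find(4) -> no change; set of 4 is {0, 1, 2, 4, 5, 6, 7, 9, 10}
Step 23: union(9, 7) -> already same set; set of 9 now {0, 1, 2, 4, 5, 6, 7, 9, 10}
Step 24: union(8, 10) -> merged; set of 8 now {0, 1, 2, 4, 5, 6, 7, 8, 9, 10}
Step 25: union(8, 9) -> already same set; set of 8 now {0, 1, 2, 4, 5, 6, 7, 8, 9, 10}
Step 26: union(7, 6) -> already same set; set of 7 now {0, 1, 2, 4, 5, 6, 7, 8, 9, 10}
Step 27: union(5, 6) -> already same set; set of 5 now {0, 1, 2, 4, 5, 6, 7, 8, 9, 10}
Component of 8: {0, 1, 2, 4, 5, 6, 7, 8, 9, 10}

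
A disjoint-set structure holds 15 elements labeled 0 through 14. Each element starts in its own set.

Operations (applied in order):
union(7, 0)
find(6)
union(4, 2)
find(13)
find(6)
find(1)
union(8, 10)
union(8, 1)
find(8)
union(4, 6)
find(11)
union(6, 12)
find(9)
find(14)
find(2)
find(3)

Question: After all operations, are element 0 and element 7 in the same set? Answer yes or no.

Step 1: union(7, 0) -> merged; set of 7 now {0, 7}
Step 2: find(6) -> no change; set of 6 is {6}
Step 3: union(4, 2) -> merged; set of 4 now {2, 4}
Step 4: find(13) -> no change; set of 13 is {13}
Step 5: find(6) -> no change; set of 6 is {6}
Step 6: find(1) -> no change; set of 1 is {1}
Step 7: union(8, 10) -> merged; set of 8 now {8, 10}
Step 8: union(8, 1) -> merged; set of 8 now {1, 8, 10}
Step 9: find(8) -> no change; set of 8 is {1, 8, 10}
Step 10: union(4, 6) -> merged; set of 4 now {2, 4, 6}
Step 11: find(11) -> no change; set of 11 is {11}
Step 12: union(6, 12) -> merged; set of 6 now {2, 4, 6, 12}
Step 13: find(9) -> no change; set of 9 is {9}
Step 14: find(14) -> no change; set of 14 is {14}
Step 15: find(2) -> no change; set of 2 is {2, 4, 6, 12}
Step 16: find(3) -> no change; set of 3 is {3}
Set of 0: {0, 7}; 7 is a member.

Answer: yes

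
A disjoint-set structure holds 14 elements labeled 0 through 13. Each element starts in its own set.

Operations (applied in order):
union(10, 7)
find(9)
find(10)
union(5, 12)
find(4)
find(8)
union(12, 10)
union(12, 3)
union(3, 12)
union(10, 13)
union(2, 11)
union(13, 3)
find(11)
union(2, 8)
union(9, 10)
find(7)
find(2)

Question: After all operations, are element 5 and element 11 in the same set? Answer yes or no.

Step 1: union(10, 7) -> merged; set of 10 now {7, 10}
Step 2: find(9) -> no change; set of 9 is {9}
Step 3: find(10) -> no change; set of 10 is {7, 10}
Step 4: union(5, 12) -> merged; set of 5 now {5, 12}
Step 5: find(4) -> no change; set of 4 is {4}
Step 6: find(8) -> no change; set of 8 is {8}
Step 7: union(12, 10) -> merged; set of 12 now {5, 7, 10, 12}
Step 8: union(12, 3) -> merged; set of 12 now {3, 5, 7, 10, 12}
Step 9: union(3, 12) -> already same set; set of 3 now {3, 5, 7, 10, 12}
Step 10: union(10, 13) -> merged; set of 10 now {3, 5, 7, 10, 12, 13}
Step 11: union(2, 11) -> merged; set of 2 now {2, 11}
Step 12: union(13, 3) -> already same set; set of 13 now {3, 5, 7, 10, 12, 13}
Step 13: find(11) -> no change; set of 11 is {2, 11}
Step 14: union(2, 8) -> merged; set of 2 now {2, 8, 11}
Step 15: union(9, 10) -> merged; set of 9 now {3, 5, 7, 9, 10, 12, 13}
Step 16: find(7) -> no change; set of 7 is {3, 5, 7, 9, 10, 12, 13}
Step 17: find(2) -> no change; set of 2 is {2, 8, 11}
Set of 5: {3, 5, 7, 9, 10, 12, 13}; 11 is not a member.

Answer: no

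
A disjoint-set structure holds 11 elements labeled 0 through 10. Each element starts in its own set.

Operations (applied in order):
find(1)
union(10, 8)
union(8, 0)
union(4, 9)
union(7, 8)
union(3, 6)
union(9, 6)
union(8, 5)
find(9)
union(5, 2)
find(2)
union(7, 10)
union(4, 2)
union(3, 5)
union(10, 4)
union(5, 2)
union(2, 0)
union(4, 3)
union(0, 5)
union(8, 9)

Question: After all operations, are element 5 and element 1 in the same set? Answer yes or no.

Step 1: find(1) -> no change; set of 1 is {1}
Step 2: union(10, 8) -> merged; set of 10 now {8, 10}
Step 3: union(8, 0) -> merged; set of 8 now {0, 8, 10}
Step 4: union(4, 9) -> merged; set of 4 now {4, 9}
Step 5: union(7, 8) -> merged; set of 7 now {0, 7, 8, 10}
Step 6: union(3, 6) -> merged; set of 3 now {3, 6}
Step 7: union(9, 6) -> merged; set of 9 now {3, 4, 6, 9}
Step 8: union(8, 5) -> merged; set of 8 now {0, 5, 7, 8, 10}
Step 9: find(9) -> no change; set of 9 is {3, 4, 6, 9}
Step 10: union(5, 2) -> merged; set of 5 now {0, 2, 5, 7, 8, 10}
Step 11: find(2) -> no change; set of 2 is {0, 2, 5, 7, 8, 10}
Step 12: union(7, 10) -> already same set; set of 7 now {0, 2, 5, 7, 8, 10}
Step 13: union(4, 2) -> merged; set of 4 now {0, 2, 3, 4, 5, 6, 7, 8, 9, 10}
Step 14: union(3, 5) -> already same set; set of 3 now {0, 2, 3, 4, 5, 6, 7, 8, 9, 10}
Step 15: union(10, 4) -> already same set; set of 10 now {0, 2, 3, 4, 5, 6, 7, 8, 9, 10}
Step 16: union(5, 2) -> already same set; set of 5 now {0, 2, 3, 4, 5, 6, 7, 8, 9, 10}
Step 17: union(2, 0) -> already same set; set of 2 now {0, 2, 3, 4, 5, 6, 7, 8, 9, 10}
Step 18: union(4, 3) -> already same set; set of 4 now {0, 2, 3, 4, 5, 6, 7, 8, 9, 10}
Step 19: union(0, 5) -> already same set; set of 0 now {0, 2, 3, 4, 5, 6, 7, 8, 9, 10}
Step 20: union(8, 9) -> already same set; set of 8 now {0, 2, 3, 4, 5, 6, 7, 8, 9, 10}
Set of 5: {0, 2, 3, 4, 5, 6, 7, 8, 9, 10}; 1 is not a member.

Answer: no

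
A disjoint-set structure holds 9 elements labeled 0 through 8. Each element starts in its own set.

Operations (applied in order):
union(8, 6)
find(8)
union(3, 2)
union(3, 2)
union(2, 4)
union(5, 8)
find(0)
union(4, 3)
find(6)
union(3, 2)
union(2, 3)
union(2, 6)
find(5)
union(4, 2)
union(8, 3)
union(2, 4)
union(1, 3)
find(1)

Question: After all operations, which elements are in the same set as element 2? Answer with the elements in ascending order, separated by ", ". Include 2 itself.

Step 1: union(8, 6) -> merged; set of 8 now {6, 8}
Step 2: find(8) -> no change; set of 8 is {6, 8}
Step 3: union(3, 2) -> merged; set of 3 now {2, 3}
Step 4: union(3, 2) -> already same set; set of 3 now {2, 3}
Step 5: union(2, 4) -> merged; set of 2 now {2, 3, 4}
Step 6: union(5, 8) -> merged; set of 5 now {5, 6, 8}
Step 7: find(0) -> no change; set of 0 is {0}
Step 8: union(4, 3) -> already same set; set of 4 now {2, 3, 4}
Step 9: find(6) -> no change; set of 6 is {5, 6, 8}
Step 10: union(3, 2) -> already same set; set of 3 now {2, 3, 4}
Step 11: union(2, 3) -> already same set; set of 2 now {2, 3, 4}
Step 12: union(2, 6) -> merged; set of 2 now {2, 3, 4, 5, 6, 8}
Step 13: find(5) -> no change; set of 5 is {2, 3, 4, 5, 6, 8}
Step 14: union(4, 2) -> already same set; set of 4 now {2, 3, 4, 5, 6, 8}
Step 15: union(8, 3) -> already same set; set of 8 now {2, 3, 4, 5, 6, 8}
Step 16: union(2, 4) -> already same set; set of 2 now {2, 3, 4, 5, 6, 8}
Step 17: union(1, 3) -> merged; set of 1 now {1, 2, 3, 4, 5, 6, 8}
Step 18: find(1) -> no change; set of 1 is {1, 2, 3, 4, 5, 6, 8}
Component of 2: {1, 2, 3, 4, 5, 6, 8}

Answer: 1, 2, 3, 4, 5, 6, 8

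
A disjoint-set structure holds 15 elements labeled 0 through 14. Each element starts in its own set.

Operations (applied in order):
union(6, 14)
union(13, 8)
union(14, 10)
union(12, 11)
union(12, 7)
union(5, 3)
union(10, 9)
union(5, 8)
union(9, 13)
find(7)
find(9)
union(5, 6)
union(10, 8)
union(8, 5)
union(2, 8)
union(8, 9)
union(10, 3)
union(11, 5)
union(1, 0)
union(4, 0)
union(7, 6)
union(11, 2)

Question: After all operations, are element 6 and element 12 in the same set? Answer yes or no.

Step 1: union(6, 14) -> merged; set of 6 now {6, 14}
Step 2: union(13, 8) -> merged; set of 13 now {8, 13}
Step 3: union(14, 10) -> merged; set of 14 now {6, 10, 14}
Step 4: union(12, 11) -> merged; set of 12 now {11, 12}
Step 5: union(12, 7) -> merged; set of 12 now {7, 11, 12}
Step 6: union(5, 3) -> merged; set of 5 now {3, 5}
Step 7: union(10, 9) -> merged; set of 10 now {6, 9, 10, 14}
Step 8: union(5, 8) -> merged; set of 5 now {3, 5, 8, 13}
Step 9: union(9, 13) -> merged; set of 9 now {3, 5, 6, 8, 9, 10, 13, 14}
Step 10: find(7) -> no change; set of 7 is {7, 11, 12}
Step 11: find(9) -> no change; set of 9 is {3, 5, 6, 8, 9, 10, 13, 14}
Step 12: union(5, 6) -> already same set; set of 5 now {3, 5, 6, 8, 9, 10, 13, 14}
Step 13: union(10, 8) -> already same set; set of 10 now {3, 5, 6, 8, 9, 10, 13, 14}
Step 14: union(8, 5) -> already same set; set of 8 now {3, 5, 6, 8, 9, 10, 13, 14}
Step 15: union(2, 8) -> merged; set of 2 now {2, 3, 5, 6, 8, 9, 10, 13, 14}
Step 16: union(8, 9) -> already same set; set of 8 now {2, 3, 5, 6, 8, 9, 10, 13, 14}
Step 17: union(10, 3) -> already same set; set of 10 now {2, 3, 5, 6, 8, 9, 10, 13, 14}
Step 18: union(11, 5) -> merged; set of 11 now {2, 3, 5, 6, 7, 8, 9, 10, 11, 12, 13, 14}
Step 19: union(1, 0) -> merged; set of 1 now {0, 1}
Step 20: union(4, 0) -> merged; set of 4 now {0, 1, 4}
Step 21: union(7, 6) -> already same set; set of 7 now {2, 3, 5, 6, 7, 8, 9, 10, 11, 12, 13, 14}
Step 22: union(11, 2) -> already same set; set of 11 now {2, 3, 5, 6, 7, 8, 9, 10, 11, 12, 13, 14}
Set of 6: {2, 3, 5, 6, 7, 8, 9, 10, 11, 12, 13, 14}; 12 is a member.

Answer: yes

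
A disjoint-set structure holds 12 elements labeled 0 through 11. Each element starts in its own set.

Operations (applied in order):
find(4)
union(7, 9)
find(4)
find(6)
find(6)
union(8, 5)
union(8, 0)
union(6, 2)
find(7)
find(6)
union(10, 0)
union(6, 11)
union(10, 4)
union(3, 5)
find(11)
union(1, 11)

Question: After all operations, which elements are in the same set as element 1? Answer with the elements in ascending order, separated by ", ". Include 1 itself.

Answer: 1, 2, 6, 11

Derivation:
Step 1: find(4) -> no change; set of 4 is {4}
Step 2: union(7, 9) -> merged; set of 7 now {7, 9}
Step 3: find(4) -> no change; set of 4 is {4}
Step 4: find(6) -> no change; set of 6 is {6}
Step 5: find(6) -> no change; set of 6 is {6}
Step 6: union(8, 5) -> merged; set of 8 now {5, 8}
Step 7: union(8, 0) -> merged; set of 8 now {0, 5, 8}
Step 8: union(6, 2) -> merged; set of 6 now {2, 6}
Step 9: find(7) -> no change; set of 7 is {7, 9}
Step 10: find(6) -> no change; set of 6 is {2, 6}
Step 11: union(10, 0) -> merged; set of 10 now {0, 5, 8, 10}
Step 12: union(6, 11) -> merged; set of 6 now {2, 6, 11}
Step 13: union(10, 4) -> merged; set of 10 now {0, 4, 5, 8, 10}
Step 14: union(3, 5) -> merged; set of 3 now {0, 3, 4, 5, 8, 10}
Step 15: find(11) -> no change; set of 11 is {2, 6, 11}
Step 16: union(1, 11) -> merged; set of 1 now {1, 2, 6, 11}
Component of 1: {1, 2, 6, 11}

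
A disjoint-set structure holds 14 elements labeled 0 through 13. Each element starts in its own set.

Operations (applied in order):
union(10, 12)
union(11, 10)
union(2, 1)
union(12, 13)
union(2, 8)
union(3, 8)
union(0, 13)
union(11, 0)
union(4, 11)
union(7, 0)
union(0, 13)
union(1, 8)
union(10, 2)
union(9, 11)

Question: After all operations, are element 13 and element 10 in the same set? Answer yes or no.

Step 1: union(10, 12) -> merged; set of 10 now {10, 12}
Step 2: union(11, 10) -> merged; set of 11 now {10, 11, 12}
Step 3: union(2, 1) -> merged; set of 2 now {1, 2}
Step 4: union(12, 13) -> merged; set of 12 now {10, 11, 12, 13}
Step 5: union(2, 8) -> merged; set of 2 now {1, 2, 8}
Step 6: union(3, 8) -> merged; set of 3 now {1, 2, 3, 8}
Step 7: union(0, 13) -> merged; set of 0 now {0, 10, 11, 12, 13}
Step 8: union(11, 0) -> already same set; set of 11 now {0, 10, 11, 12, 13}
Step 9: union(4, 11) -> merged; set of 4 now {0, 4, 10, 11, 12, 13}
Step 10: union(7, 0) -> merged; set of 7 now {0, 4, 7, 10, 11, 12, 13}
Step 11: union(0, 13) -> already same set; set of 0 now {0, 4, 7, 10, 11, 12, 13}
Step 12: union(1, 8) -> already same set; set of 1 now {1, 2, 3, 8}
Step 13: union(10, 2) -> merged; set of 10 now {0, 1, 2, 3, 4, 7, 8, 10, 11, 12, 13}
Step 14: union(9, 11) -> merged; set of 9 now {0, 1, 2, 3, 4, 7, 8, 9, 10, 11, 12, 13}
Set of 13: {0, 1, 2, 3, 4, 7, 8, 9, 10, 11, 12, 13}; 10 is a member.

Answer: yes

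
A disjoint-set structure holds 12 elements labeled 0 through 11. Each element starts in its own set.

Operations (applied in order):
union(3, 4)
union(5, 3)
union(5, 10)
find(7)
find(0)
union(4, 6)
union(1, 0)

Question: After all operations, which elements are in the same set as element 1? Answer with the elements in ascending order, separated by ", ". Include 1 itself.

Step 1: union(3, 4) -> merged; set of 3 now {3, 4}
Step 2: union(5, 3) -> merged; set of 5 now {3, 4, 5}
Step 3: union(5, 10) -> merged; set of 5 now {3, 4, 5, 10}
Step 4: find(7) -> no change; set of 7 is {7}
Step 5: find(0) -> no change; set of 0 is {0}
Step 6: union(4, 6) -> merged; set of 4 now {3, 4, 5, 6, 10}
Step 7: union(1, 0) -> merged; set of 1 now {0, 1}
Component of 1: {0, 1}

Answer: 0, 1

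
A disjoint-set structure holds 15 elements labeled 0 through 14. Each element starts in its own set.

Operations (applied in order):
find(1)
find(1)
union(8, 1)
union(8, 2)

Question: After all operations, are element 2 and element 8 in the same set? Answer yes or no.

Answer: yes

Derivation:
Step 1: find(1) -> no change; set of 1 is {1}
Step 2: find(1) -> no change; set of 1 is {1}
Step 3: union(8, 1) -> merged; set of 8 now {1, 8}
Step 4: union(8, 2) -> merged; set of 8 now {1, 2, 8}
Set of 2: {1, 2, 8}; 8 is a member.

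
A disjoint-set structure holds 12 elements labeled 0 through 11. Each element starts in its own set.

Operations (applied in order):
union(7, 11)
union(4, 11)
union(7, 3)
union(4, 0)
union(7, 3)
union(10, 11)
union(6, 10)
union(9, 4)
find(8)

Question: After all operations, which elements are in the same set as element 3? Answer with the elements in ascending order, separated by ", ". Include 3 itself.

Step 1: union(7, 11) -> merged; set of 7 now {7, 11}
Step 2: union(4, 11) -> merged; set of 4 now {4, 7, 11}
Step 3: union(7, 3) -> merged; set of 7 now {3, 4, 7, 11}
Step 4: union(4, 0) -> merged; set of 4 now {0, 3, 4, 7, 11}
Step 5: union(7, 3) -> already same set; set of 7 now {0, 3, 4, 7, 11}
Step 6: union(10, 11) -> merged; set of 10 now {0, 3, 4, 7, 10, 11}
Step 7: union(6, 10) -> merged; set of 6 now {0, 3, 4, 6, 7, 10, 11}
Step 8: union(9, 4) -> merged; set of 9 now {0, 3, 4, 6, 7, 9, 10, 11}
Step 9: find(8) -> no change; set of 8 is {8}
Component of 3: {0, 3, 4, 6, 7, 9, 10, 11}

Answer: 0, 3, 4, 6, 7, 9, 10, 11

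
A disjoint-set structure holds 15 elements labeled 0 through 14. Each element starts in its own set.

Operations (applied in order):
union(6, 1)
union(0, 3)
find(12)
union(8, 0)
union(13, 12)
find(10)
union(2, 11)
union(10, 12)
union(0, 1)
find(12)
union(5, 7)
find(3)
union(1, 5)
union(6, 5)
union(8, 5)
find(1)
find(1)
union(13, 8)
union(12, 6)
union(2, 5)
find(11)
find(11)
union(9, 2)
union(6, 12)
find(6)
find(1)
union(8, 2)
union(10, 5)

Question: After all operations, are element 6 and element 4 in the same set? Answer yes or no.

Answer: no

Derivation:
Step 1: union(6, 1) -> merged; set of 6 now {1, 6}
Step 2: union(0, 3) -> merged; set of 0 now {0, 3}
Step 3: find(12) -> no change; set of 12 is {12}
Step 4: union(8, 0) -> merged; set of 8 now {0, 3, 8}
Step 5: union(13, 12) -> merged; set of 13 now {12, 13}
Step 6: find(10) -> no change; set of 10 is {10}
Step 7: union(2, 11) -> merged; set of 2 now {2, 11}
Step 8: union(10, 12) -> merged; set of 10 now {10, 12, 13}
Step 9: union(0, 1) -> merged; set of 0 now {0, 1, 3, 6, 8}
Step 10: find(12) -> no change; set of 12 is {10, 12, 13}
Step 11: union(5, 7) -> merged; set of 5 now {5, 7}
Step 12: find(3) -> no change; set of 3 is {0, 1, 3, 6, 8}
Step 13: union(1, 5) -> merged; set of 1 now {0, 1, 3, 5, 6, 7, 8}
Step 14: union(6, 5) -> already same set; set of 6 now {0, 1, 3, 5, 6, 7, 8}
Step 15: union(8, 5) -> already same set; set of 8 now {0, 1, 3, 5, 6, 7, 8}
Step 16: find(1) -> no change; set of 1 is {0, 1, 3, 5, 6, 7, 8}
Step 17: find(1) -> no change; set of 1 is {0, 1, 3, 5, 6, 7, 8}
Step 18: union(13, 8) -> merged; set of 13 now {0, 1, 3, 5, 6, 7, 8, 10, 12, 13}
Step 19: union(12, 6) -> already same set; set of 12 now {0, 1, 3, 5, 6, 7, 8, 10, 12, 13}
Step 20: union(2, 5) -> merged; set of 2 now {0, 1, 2, 3, 5, 6, 7, 8, 10, 11, 12, 13}
Step 21: find(11) -> no change; set of 11 is {0, 1, 2, 3, 5, 6, 7, 8, 10, 11, 12, 13}
Step 22: find(11) -> no change; set of 11 is {0, 1, 2, 3, 5, 6, 7, 8, 10, 11, 12, 13}
Step 23: union(9, 2) -> merged; set of 9 now {0, 1, 2, 3, 5, 6, 7, 8, 9, 10, 11, 12, 13}
Step 24: union(6, 12) -> already same set; set of 6 now {0, 1, 2, 3, 5, 6, 7, 8, 9, 10, 11, 12, 13}
Step 25: find(6) -> no change; set of 6 is {0, 1, 2, 3, 5, 6, 7, 8, 9, 10, 11, 12, 13}
Step 26: find(1) -> no change; set of 1 is {0, 1, 2, 3, 5, 6, 7, 8, 9, 10, 11, 12, 13}
Step 27: union(8, 2) -> already same set; set of 8 now {0, 1, 2, 3, 5, 6, 7, 8, 9, 10, 11, 12, 13}
Step 28: union(10, 5) -> already same set; set of 10 now {0, 1, 2, 3, 5, 6, 7, 8, 9, 10, 11, 12, 13}
Set of 6: {0, 1, 2, 3, 5, 6, 7, 8, 9, 10, 11, 12, 13}; 4 is not a member.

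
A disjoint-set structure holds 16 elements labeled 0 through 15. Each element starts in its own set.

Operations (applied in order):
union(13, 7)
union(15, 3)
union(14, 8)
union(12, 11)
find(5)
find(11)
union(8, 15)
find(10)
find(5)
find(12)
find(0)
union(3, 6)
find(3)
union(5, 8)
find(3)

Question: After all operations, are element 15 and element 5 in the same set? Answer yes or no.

Step 1: union(13, 7) -> merged; set of 13 now {7, 13}
Step 2: union(15, 3) -> merged; set of 15 now {3, 15}
Step 3: union(14, 8) -> merged; set of 14 now {8, 14}
Step 4: union(12, 11) -> merged; set of 12 now {11, 12}
Step 5: find(5) -> no change; set of 5 is {5}
Step 6: find(11) -> no change; set of 11 is {11, 12}
Step 7: union(8, 15) -> merged; set of 8 now {3, 8, 14, 15}
Step 8: find(10) -> no change; set of 10 is {10}
Step 9: find(5) -> no change; set of 5 is {5}
Step 10: find(12) -> no change; set of 12 is {11, 12}
Step 11: find(0) -> no change; set of 0 is {0}
Step 12: union(3, 6) -> merged; set of 3 now {3, 6, 8, 14, 15}
Step 13: find(3) -> no change; set of 3 is {3, 6, 8, 14, 15}
Step 14: union(5, 8) -> merged; set of 5 now {3, 5, 6, 8, 14, 15}
Step 15: find(3) -> no change; set of 3 is {3, 5, 6, 8, 14, 15}
Set of 15: {3, 5, 6, 8, 14, 15}; 5 is a member.

Answer: yes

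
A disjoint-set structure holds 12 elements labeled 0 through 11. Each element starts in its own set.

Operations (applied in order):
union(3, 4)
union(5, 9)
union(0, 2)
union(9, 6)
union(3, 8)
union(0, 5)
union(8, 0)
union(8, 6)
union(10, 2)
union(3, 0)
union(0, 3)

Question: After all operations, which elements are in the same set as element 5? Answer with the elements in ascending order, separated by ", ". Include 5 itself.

Answer: 0, 2, 3, 4, 5, 6, 8, 9, 10

Derivation:
Step 1: union(3, 4) -> merged; set of 3 now {3, 4}
Step 2: union(5, 9) -> merged; set of 5 now {5, 9}
Step 3: union(0, 2) -> merged; set of 0 now {0, 2}
Step 4: union(9, 6) -> merged; set of 9 now {5, 6, 9}
Step 5: union(3, 8) -> merged; set of 3 now {3, 4, 8}
Step 6: union(0, 5) -> merged; set of 0 now {0, 2, 5, 6, 9}
Step 7: union(8, 0) -> merged; set of 8 now {0, 2, 3, 4, 5, 6, 8, 9}
Step 8: union(8, 6) -> already same set; set of 8 now {0, 2, 3, 4, 5, 6, 8, 9}
Step 9: union(10, 2) -> merged; set of 10 now {0, 2, 3, 4, 5, 6, 8, 9, 10}
Step 10: union(3, 0) -> already same set; set of 3 now {0, 2, 3, 4, 5, 6, 8, 9, 10}
Step 11: union(0, 3) -> already same set; set of 0 now {0, 2, 3, 4, 5, 6, 8, 9, 10}
Component of 5: {0, 2, 3, 4, 5, 6, 8, 9, 10}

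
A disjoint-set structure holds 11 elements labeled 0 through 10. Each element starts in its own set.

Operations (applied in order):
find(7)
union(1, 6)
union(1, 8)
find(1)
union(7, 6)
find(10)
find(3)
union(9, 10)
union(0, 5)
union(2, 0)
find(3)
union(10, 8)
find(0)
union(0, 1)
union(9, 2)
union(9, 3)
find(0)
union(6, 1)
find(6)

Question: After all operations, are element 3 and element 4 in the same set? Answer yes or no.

Step 1: find(7) -> no change; set of 7 is {7}
Step 2: union(1, 6) -> merged; set of 1 now {1, 6}
Step 3: union(1, 8) -> merged; set of 1 now {1, 6, 8}
Step 4: find(1) -> no change; set of 1 is {1, 6, 8}
Step 5: union(7, 6) -> merged; set of 7 now {1, 6, 7, 8}
Step 6: find(10) -> no change; set of 10 is {10}
Step 7: find(3) -> no change; set of 3 is {3}
Step 8: union(9, 10) -> merged; set of 9 now {9, 10}
Step 9: union(0, 5) -> merged; set of 0 now {0, 5}
Step 10: union(2, 0) -> merged; set of 2 now {0, 2, 5}
Step 11: find(3) -> no change; set of 3 is {3}
Step 12: union(10, 8) -> merged; set of 10 now {1, 6, 7, 8, 9, 10}
Step 13: find(0) -> no change; set of 0 is {0, 2, 5}
Step 14: union(0, 1) -> merged; set of 0 now {0, 1, 2, 5, 6, 7, 8, 9, 10}
Step 15: union(9, 2) -> already same set; set of 9 now {0, 1, 2, 5, 6, 7, 8, 9, 10}
Step 16: union(9, 3) -> merged; set of 9 now {0, 1, 2, 3, 5, 6, 7, 8, 9, 10}
Step 17: find(0) -> no change; set of 0 is {0, 1, 2, 3, 5, 6, 7, 8, 9, 10}
Step 18: union(6, 1) -> already same set; set of 6 now {0, 1, 2, 3, 5, 6, 7, 8, 9, 10}
Step 19: find(6) -> no change; set of 6 is {0, 1, 2, 3, 5, 6, 7, 8, 9, 10}
Set of 3: {0, 1, 2, 3, 5, 6, 7, 8, 9, 10}; 4 is not a member.

Answer: no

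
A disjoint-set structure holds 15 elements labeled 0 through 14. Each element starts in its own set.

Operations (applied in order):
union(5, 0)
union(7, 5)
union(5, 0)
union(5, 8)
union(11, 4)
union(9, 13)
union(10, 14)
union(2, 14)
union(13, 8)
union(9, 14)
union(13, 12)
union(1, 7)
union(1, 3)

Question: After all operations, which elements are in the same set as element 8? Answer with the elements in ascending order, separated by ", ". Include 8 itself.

Answer: 0, 1, 2, 3, 5, 7, 8, 9, 10, 12, 13, 14

Derivation:
Step 1: union(5, 0) -> merged; set of 5 now {0, 5}
Step 2: union(7, 5) -> merged; set of 7 now {0, 5, 7}
Step 3: union(5, 0) -> already same set; set of 5 now {0, 5, 7}
Step 4: union(5, 8) -> merged; set of 5 now {0, 5, 7, 8}
Step 5: union(11, 4) -> merged; set of 11 now {4, 11}
Step 6: union(9, 13) -> merged; set of 9 now {9, 13}
Step 7: union(10, 14) -> merged; set of 10 now {10, 14}
Step 8: union(2, 14) -> merged; set of 2 now {2, 10, 14}
Step 9: union(13, 8) -> merged; set of 13 now {0, 5, 7, 8, 9, 13}
Step 10: union(9, 14) -> merged; set of 9 now {0, 2, 5, 7, 8, 9, 10, 13, 14}
Step 11: union(13, 12) -> merged; set of 13 now {0, 2, 5, 7, 8, 9, 10, 12, 13, 14}
Step 12: union(1, 7) -> merged; set of 1 now {0, 1, 2, 5, 7, 8, 9, 10, 12, 13, 14}
Step 13: union(1, 3) -> merged; set of 1 now {0, 1, 2, 3, 5, 7, 8, 9, 10, 12, 13, 14}
Component of 8: {0, 1, 2, 3, 5, 7, 8, 9, 10, 12, 13, 14}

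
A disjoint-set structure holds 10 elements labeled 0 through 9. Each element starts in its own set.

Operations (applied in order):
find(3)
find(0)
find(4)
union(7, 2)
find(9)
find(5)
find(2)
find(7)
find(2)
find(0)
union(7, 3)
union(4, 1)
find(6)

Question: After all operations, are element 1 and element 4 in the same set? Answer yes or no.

Step 1: find(3) -> no change; set of 3 is {3}
Step 2: find(0) -> no change; set of 0 is {0}
Step 3: find(4) -> no change; set of 4 is {4}
Step 4: union(7, 2) -> merged; set of 7 now {2, 7}
Step 5: find(9) -> no change; set of 9 is {9}
Step 6: find(5) -> no change; set of 5 is {5}
Step 7: find(2) -> no change; set of 2 is {2, 7}
Step 8: find(7) -> no change; set of 7 is {2, 7}
Step 9: find(2) -> no change; set of 2 is {2, 7}
Step 10: find(0) -> no change; set of 0 is {0}
Step 11: union(7, 3) -> merged; set of 7 now {2, 3, 7}
Step 12: union(4, 1) -> merged; set of 4 now {1, 4}
Step 13: find(6) -> no change; set of 6 is {6}
Set of 1: {1, 4}; 4 is a member.

Answer: yes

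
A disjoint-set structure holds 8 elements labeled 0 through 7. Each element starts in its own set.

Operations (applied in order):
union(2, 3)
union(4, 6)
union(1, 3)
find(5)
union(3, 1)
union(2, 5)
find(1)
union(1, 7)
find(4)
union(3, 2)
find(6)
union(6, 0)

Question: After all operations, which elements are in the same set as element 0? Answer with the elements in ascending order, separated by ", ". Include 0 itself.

Answer: 0, 4, 6

Derivation:
Step 1: union(2, 3) -> merged; set of 2 now {2, 3}
Step 2: union(4, 6) -> merged; set of 4 now {4, 6}
Step 3: union(1, 3) -> merged; set of 1 now {1, 2, 3}
Step 4: find(5) -> no change; set of 5 is {5}
Step 5: union(3, 1) -> already same set; set of 3 now {1, 2, 3}
Step 6: union(2, 5) -> merged; set of 2 now {1, 2, 3, 5}
Step 7: find(1) -> no change; set of 1 is {1, 2, 3, 5}
Step 8: union(1, 7) -> merged; set of 1 now {1, 2, 3, 5, 7}
Step 9: find(4) -> no change; set of 4 is {4, 6}
Step 10: union(3, 2) -> already same set; set of 3 now {1, 2, 3, 5, 7}
Step 11: find(6) -> no change; set of 6 is {4, 6}
Step 12: union(6, 0) -> merged; set of 6 now {0, 4, 6}
Component of 0: {0, 4, 6}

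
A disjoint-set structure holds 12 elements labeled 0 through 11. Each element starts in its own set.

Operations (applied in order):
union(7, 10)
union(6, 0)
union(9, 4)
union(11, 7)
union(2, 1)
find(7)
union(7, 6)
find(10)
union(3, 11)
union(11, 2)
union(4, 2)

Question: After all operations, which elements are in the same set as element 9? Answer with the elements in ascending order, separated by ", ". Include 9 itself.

Step 1: union(7, 10) -> merged; set of 7 now {7, 10}
Step 2: union(6, 0) -> merged; set of 6 now {0, 6}
Step 3: union(9, 4) -> merged; set of 9 now {4, 9}
Step 4: union(11, 7) -> merged; set of 11 now {7, 10, 11}
Step 5: union(2, 1) -> merged; set of 2 now {1, 2}
Step 6: find(7) -> no change; set of 7 is {7, 10, 11}
Step 7: union(7, 6) -> merged; set of 7 now {0, 6, 7, 10, 11}
Step 8: find(10) -> no change; set of 10 is {0, 6, 7, 10, 11}
Step 9: union(3, 11) -> merged; set of 3 now {0, 3, 6, 7, 10, 11}
Step 10: union(11, 2) -> merged; set of 11 now {0, 1, 2, 3, 6, 7, 10, 11}
Step 11: union(4, 2) -> merged; set of 4 now {0, 1, 2, 3, 4, 6, 7, 9, 10, 11}
Component of 9: {0, 1, 2, 3, 4, 6, 7, 9, 10, 11}

Answer: 0, 1, 2, 3, 4, 6, 7, 9, 10, 11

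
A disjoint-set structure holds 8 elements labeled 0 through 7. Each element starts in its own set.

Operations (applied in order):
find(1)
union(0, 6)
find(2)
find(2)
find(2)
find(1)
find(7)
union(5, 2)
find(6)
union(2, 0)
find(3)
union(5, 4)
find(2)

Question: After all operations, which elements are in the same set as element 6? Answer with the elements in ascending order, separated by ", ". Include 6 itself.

Step 1: find(1) -> no change; set of 1 is {1}
Step 2: union(0, 6) -> merged; set of 0 now {0, 6}
Step 3: find(2) -> no change; set of 2 is {2}
Step 4: find(2) -> no change; set of 2 is {2}
Step 5: find(2) -> no change; set of 2 is {2}
Step 6: find(1) -> no change; set of 1 is {1}
Step 7: find(7) -> no change; set of 7 is {7}
Step 8: union(5, 2) -> merged; set of 5 now {2, 5}
Step 9: find(6) -> no change; set of 6 is {0, 6}
Step 10: union(2, 0) -> merged; set of 2 now {0, 2, 5, 6}
Step 11: find(3) -> no change; set of 3 is {3}
Step 12: union(5, 4) -> merged; set of 5 now {0, 2, 4, 5, 6}
Step 13: find(2) -> no change; set of 2 is {0, 2, 4, 5, 6}
Component of 6: {0, 2, 4, 5, 6}

Answer: 0, 2, 4, 5, 6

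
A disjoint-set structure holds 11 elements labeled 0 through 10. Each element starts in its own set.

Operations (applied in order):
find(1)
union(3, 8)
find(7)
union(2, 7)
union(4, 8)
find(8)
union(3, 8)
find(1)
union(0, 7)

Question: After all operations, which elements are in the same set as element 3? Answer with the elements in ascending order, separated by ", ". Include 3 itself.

Step 1: find(1) -> no change; set of 1 is {1}
Step 2: union(3, 8) -> merged; set of 3 now {3, 8}
Step 3: find(7) -> no change; set of 7 is {7}
Step 4: union(2, 7) -> merged; set of 2 now {2, 7}
Step 5: union(4, 8) -> merged; set of 4 now {3, 4, 8}
Step 6: find(8) -> no change; set of 8 is {3, 4, 8}
Step 7: union(3, 8) -> already same set; set of 3 now {3, 4, 8}
Step 8: find(1) -> no change; set of 1 is {1}
Step 9: union(0, 7) -> merged; set of 0 now {0, 2, 7}
Component of 3: {3, 4, 8}

Answer: 3, 4, 8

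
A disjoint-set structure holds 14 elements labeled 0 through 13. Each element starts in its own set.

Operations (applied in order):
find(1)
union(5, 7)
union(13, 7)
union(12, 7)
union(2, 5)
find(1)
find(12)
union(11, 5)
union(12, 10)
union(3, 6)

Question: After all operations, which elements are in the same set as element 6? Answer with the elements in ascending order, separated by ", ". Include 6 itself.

Step 1: find(1) -> no change; set of 1 is {1}
Step 2: union(5, 7) -> merged; set of 5 now {5, 7}
Step 3: union(13, 7) -> merged; set of 13 now {5, 7, 13}
Step 4: union(12, 7) -> merged; set of 12 now {5, 7, 12, 13}
Step 5: union(2, 5) -> merged; set of 2 now {2, 5, 7, 12, 13}
Step 6: find(1) -> no change; set of 1 is {1}
Step 7: find(12) -> no change; set of 12 is {2, 5, 7, 12, 13}
Step 8: union(11, 5) -> merged; set of 11 now {2, 5, 7, 11, 12, 13}
Step 9: union(12, 10) -> merged; set of 12 now {2, 5, 7, 10, 11, 12, 13}
Step 10: union(3, 6) -> merged; set of 3 now {3, 6}
Component of 6: {3, 6}

Answer: 3, 6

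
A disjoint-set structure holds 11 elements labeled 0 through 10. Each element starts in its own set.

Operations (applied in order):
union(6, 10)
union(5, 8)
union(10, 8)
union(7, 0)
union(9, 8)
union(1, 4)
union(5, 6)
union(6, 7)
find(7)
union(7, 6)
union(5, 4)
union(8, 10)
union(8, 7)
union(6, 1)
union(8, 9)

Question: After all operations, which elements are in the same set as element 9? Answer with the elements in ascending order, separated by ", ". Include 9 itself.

Answer: 0, 1, 4, 5, 6, 7, 8, 9, 10

Derivation:
Step 1: union(6, 10) -> merged; set of 6 now {6, 10}
Step 2: union(5, 8) -> merged; set of 5 now {5, 8}
Step 3: union(10, 8) -> merged; set of 10 now {5, 6, 8, 10}
Step 4: union(7, 0) -> merged; set of 7 now {0, 7}
Step 5: union(9, 8) -> merged; set of 9 now {5, 6, 8, 9, 10}
Step 6: union(1, 4) -> merged; set of 1 now {1, 4}
Step 7: union(5, 6) -> already same set; set of 5 now {5, 6, 8, 9, 10}
Step 8: union(6, 7) -> merged; set of 6 now {0, 5, 6, 7, 8, 9, 10}
Step 9: find(7) -> no change; set of 7 is {0, 5, 6, 7, 8, 9, 10}
Step 10: union(7, 6) -> already same set; set of 7 now {0, 5, 6, 7, 8, 9, 10}
Step 11: union(5, 4) -> merged; set of 5 now {0, 1, 4, 5, 6, 7, 8, 9, 10}
Step 12: union(8, 10) -> already same set; set of 8 now {0, 1, 4, 5, 6, 7, 8, 9, 10}
Step 13: union(8, 7) -> already same set; set of 8 now {0, 1, 4, 5, 6, 7, 8, 9, 10}
Step 14: union(6, 1) -> already same set; set of 6 now {0, 1, 4, 5, 6, 7, 8, 9, 10}
Step 15: union(8, 9) -> already same set; set of 8 now {0, 1, 4, 5, 6, 7, 8, 9, 10}
Component of 9: {0, 1, 4, 5, 6, 7, 8, 9, 10}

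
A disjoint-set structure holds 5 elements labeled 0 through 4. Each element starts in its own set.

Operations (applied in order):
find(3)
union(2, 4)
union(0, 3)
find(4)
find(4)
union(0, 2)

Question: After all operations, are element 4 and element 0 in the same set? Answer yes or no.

Step 1: find(3) -> no change; set of 3 is {3}
Step 2: union(2, 4) -> merged; set of 2 now {2, 4}
Step 3: union(0, 3) -> merged; set of 0 now {0, 3}
Step 4: find(4) -> no change; set of 4 is {2, 4}
Step 5: find(4) -> no change; set of 4 is {2, 4}
Step 6: union(0, 2) -> merged; set of 0 now {0, 2, 3, 4}
Set of 4: {0, 2, 3, 4}; 0 is a member.

Answer: yes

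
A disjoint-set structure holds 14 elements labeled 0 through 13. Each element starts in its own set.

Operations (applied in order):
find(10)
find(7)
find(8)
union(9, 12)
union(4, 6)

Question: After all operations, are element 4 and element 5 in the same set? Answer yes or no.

Step 1: find(10) -> no change; set of 10 is {10}
Step 2: find(7) -> no change; set of 7 is {7}
Step 3: find(8) -> no change; set of 8 is {8}
Step 4: union(9, 12) -> merged; set of 9 now {9, 12}
Step 5: union(4, 6) -> merged; set of 4 now {4, 6}
Set of 4: {4, 6}; 5 is not a member.

Answer: no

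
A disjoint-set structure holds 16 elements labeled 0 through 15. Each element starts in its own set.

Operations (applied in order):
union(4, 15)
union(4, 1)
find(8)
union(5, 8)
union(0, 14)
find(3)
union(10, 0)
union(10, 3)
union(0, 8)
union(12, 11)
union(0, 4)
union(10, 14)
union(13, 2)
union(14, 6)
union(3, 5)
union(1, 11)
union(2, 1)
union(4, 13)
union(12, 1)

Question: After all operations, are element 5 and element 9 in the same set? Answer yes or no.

Step 1: union(4, 15) -> merged; set of 4 now {4, 15}
Step 2: union(4, 1) -> merged; set of 4 now {1, 4, 15}
Step 3: find(8) -> no change; set of 8 is {8}
Step 4: union(5, 8) -> merged; set of 5 now {5, 8}
Step 5: union(0, 14) -> merged; set of 0 now {0, 14}
Step 6: find(3) -> no change; set of 3 is {3}
Step 7: union(10, 0) -> merged; set of 10 now {0, 10, 14}
Step 8: union(10, 3) -> merged; set of 10 now {0, 3, 10, 14}
Step 9: union(0, 8) -> merged; set of 0 now {0, 3, 5, 8, 10, 14}
Step 10: union(12, 11) -> merged; set of 12 now {11, 12}
Step 11: union(0, 4) -> merged; set of 0 now {0, 1, 3, 4, 5, 8, 10, 14, 15}
Step 12: union(10, 14) -> already same set; set of 10 now {0, 1, 3, 4, 5, 8, 10, 14, 15}
Step 13: union(13, 2) -> merged; set of 13 now {2, 13}
Step 14: union(14, 6) -> merged; set of 14 now {0, 1, 3, 4, 5, 6, 8, 10, 14, 15}
Step 15: union(3, 5) -> already same set; set of 3 now {0, 1, 3, 4, 5, 6, 8, 10, 14, 15}
Step 16: union(1, 11) -> merged; set of 1 now {0, 1, 3, 4, 5, 6, 8, 10, 11, 12, 14, 15}
Step 17: union(2, 1) -> merged; set of 2 now {0, 1, 2, 3, 4, 5, 6, 8, 10, 11, 12, 13, 14, 15}
Step 18: union(4, 13) -> already same set; set of 4 now {0, 1, 2, 3, 4, 5, 6, 8, 10, 11, 12, 13, 14, 15}
Step 19: union(12, 1) -> already same set; set of 12 now {0, 1, 2, 3, 4, 5, 6, 8, 10, 11, 12, 13, 14, 15}
Set of 5: {0, 1, 2, 3, 4, 5, 6, 8, 10, 11, 12, 13, 14, 15}; 9 is not a member.

Answer: no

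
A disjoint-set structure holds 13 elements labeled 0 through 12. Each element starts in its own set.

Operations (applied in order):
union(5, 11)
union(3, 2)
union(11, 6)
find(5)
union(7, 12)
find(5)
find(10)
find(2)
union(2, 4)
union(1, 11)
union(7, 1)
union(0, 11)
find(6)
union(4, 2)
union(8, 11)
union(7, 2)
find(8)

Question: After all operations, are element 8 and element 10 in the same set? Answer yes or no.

Answer: no

Derivation:
Step 1: union(5, 11) -> merged; set of 5 now {5, 11}
Step 2: union(3, 2) -> merged; set of 3 now {2, 3}
Step 3: union(11, 6) -> merged; set of 11 now {5, 6, 11}
Step 4: find(5) -> no change; set of 5 is {5, 6, 11}
Step 5: union(7, 12) -> merged; set of 7 now {7, 12}
Step 6: find(5) -> no change; set of 5 is {5, 6, 11}
Step 7: find(10) -> no change; set of 10 is {10}
Step 8: find(2) -> no change; set of 2 is {2, 3}
Step 9: union(2, 4) -> merged; set of 2 now {2, 3, 4}
Step 10: union(1, 11) -> merged; set of 1 now {1, 5, 6, 11}
Step 11: union(7, 1) -> merged; set of 7 now {1, 5, 6, 7, 11, 12}
Step 12: union(0, 11) -> merged; set of 0 now {0, 1, 5, 6, 7, 11, 12}
Step 13: find(6) -> no change; set of 6 is {0, 1, 5, 6, 7, 11, 12}
Step 14: union(4, 2) -> already same set; set of 4 now {2, 3, 4}
Step 15: union(8, 11) -> merged; set of 8 now {0, 1, 5, 6, 7, 8, 11, 12}
Step 16: union(7, 2) -> merged; set of 7 now {0, 1, 2, 3, 4, 5, 6, 7, 8, 11, 12}
Step 17: find(8) -> no change; set of 8 is {0, 1, 2, 3, 4, 5, 6, 7, 8, 11, 12}
Set of 8: {0, 1, 2, 3, 4, 5, 6, 7, 8, 11, 12}; 10 is not a member.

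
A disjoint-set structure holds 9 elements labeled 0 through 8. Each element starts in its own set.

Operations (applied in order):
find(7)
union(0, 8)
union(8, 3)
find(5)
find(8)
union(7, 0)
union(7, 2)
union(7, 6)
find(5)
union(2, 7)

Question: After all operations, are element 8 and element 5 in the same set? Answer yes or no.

Answer: no

Derivation:
Step 1: find(7) -> no change; set of 7 is {7}
Step 2: union(0, 8) -> merged; set of 0 now {0, 8}
Step 3: union(8, 3) -> merged; set of 8 now {0, 3, 8}
Step 4: find(5) -> no change; set of 5 is {5}
Step 5: find(8) -> no change; set of 8 is {0, 3, 8}
Step 6: union(7, 0) -> merged; set of 7 now {0, 3, 7, 8}
Step 7: union(7, 2) -> merged; set of 7 now {0, 2, 3, 7, 8}
Step 8: union(7, 6) -> merged; set of 7 now {0, 2, 3, 6, 7, 8}
Step 9: find(5) -> no change; set of 5 is {5}
Step 10: union(2, 7) -> already same set; set of 2 now {0, 2, 3, 6, 7, 8}
Set of 8: {0, 2, 3, 6, 7, 8}; 5 is not a member.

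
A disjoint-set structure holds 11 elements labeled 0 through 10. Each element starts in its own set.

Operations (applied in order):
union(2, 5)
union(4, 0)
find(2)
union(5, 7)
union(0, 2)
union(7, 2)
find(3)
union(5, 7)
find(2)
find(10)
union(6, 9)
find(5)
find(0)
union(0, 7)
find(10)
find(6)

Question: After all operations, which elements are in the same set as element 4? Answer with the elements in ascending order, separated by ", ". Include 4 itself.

Answer: 0, 2, 4, 5, 7

Derivation:
Step 1: union(2, 5) -> merged; set of 2 now {2, 5}
Step 2: union(4, 0) -> merged; set of 4 now {0, 4}
Step 3: find(2) -> no change; set of 2 is {2, 5}
Step 4: union(5, 7) -> merged; set of 5 now {2, 5, 7}
Step 5: union(0, 2) -> merged; set of 0 now {0, 2, 4, 5, 7}
Step 6: union(7, 2) -> already same set; set of 7 now {0, 2, 4, 5, 7}
Step 7: find(3) -> no change; set of 3 is {3}
Step 8: union(5, 7) -> already same set; set of 5 now {0, 2, 4, 5, 7}
Step 9: find(2) -> no change; set of 2 is {0, 2, 4, 5, 7}
Step 10: find(10) -> no change; set of 10 is {10}
Step 11: union(6, 9) -> merged; set of 6 now {6, 9}
Step 12: find(5) -> no change; set of 5 is {0, 2, 4, 5, 7}
Step 13: find(0) -> no change; set of 0 is {0, 2, 4, 5, 7}
Step 14: union(0, 7) -> already same set; set of 0 now {0, 2, 4, 5, 7}
Step 15: find(10) -> no change; set of 10 is {10}
Step 16: find(6) -> no change; set of 6 is {6, 9}
Component of 4: {0, 2, 4, 5, 7}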